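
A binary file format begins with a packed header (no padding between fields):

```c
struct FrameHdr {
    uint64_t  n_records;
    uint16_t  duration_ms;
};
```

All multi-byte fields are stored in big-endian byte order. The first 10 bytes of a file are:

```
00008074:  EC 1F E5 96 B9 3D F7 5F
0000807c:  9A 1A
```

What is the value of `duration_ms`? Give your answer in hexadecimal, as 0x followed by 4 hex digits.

`duration_ms` follows `n_records` (8 bytes), so it starts at byte offset 8 and occupies 2 bytes.
Bytes at offsets 8..9: 9A 1A.
In big-endian order the high byte comes first in memory.
The bytes are already most-significant first: 0x9A1A.

0x9A1A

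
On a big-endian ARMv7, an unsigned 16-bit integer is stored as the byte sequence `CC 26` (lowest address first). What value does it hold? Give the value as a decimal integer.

52262

Big-endian: lowest address holds the most-significant byte.
The bytes are already most-significant first: 0xCC26.
0xCC26 = 52262.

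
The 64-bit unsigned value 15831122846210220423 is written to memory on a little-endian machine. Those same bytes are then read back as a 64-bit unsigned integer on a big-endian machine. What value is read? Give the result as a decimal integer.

9755340000390722523

15831122846210220423 in 64-bit hexadecimal is 0xDBB3725A0BEE6187.
Stored little-endian, the bytes at ascending addresses are 87 61 EE 0B 5A 72 B3 DB.
Read back as big-endian, the last byte is least significant, giving 0x8761EE0B5A72B3DB.
0x8761EE0B5A72B3DB = 9755340000390722523.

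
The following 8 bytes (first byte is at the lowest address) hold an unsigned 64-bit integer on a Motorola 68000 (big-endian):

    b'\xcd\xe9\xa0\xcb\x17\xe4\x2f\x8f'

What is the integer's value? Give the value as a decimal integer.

In big-endian order the high byte comes first in memory.
The bytes are already most-significant first: 0xCDE9A0CB17E42F8F.
0xCDE9A0CB17E42F8F = 14837567241488445327.

14837567241488445327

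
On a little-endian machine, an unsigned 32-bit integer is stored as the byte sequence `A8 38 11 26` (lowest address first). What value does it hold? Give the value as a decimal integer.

Little-endian: lowest address holds the least-significant byte.
Reassemble most-significant byte first: 26 11 38 A8 → 0x261138A8.
0x261138A8 = 638662824.

638662824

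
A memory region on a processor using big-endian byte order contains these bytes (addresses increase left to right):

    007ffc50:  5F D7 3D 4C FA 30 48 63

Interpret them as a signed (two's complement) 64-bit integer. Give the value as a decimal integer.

Big-endian stores the most-significant byte at the lowest address.
The bytes are already most-significant first: 0x5FD73D4CFA304863.
0x5FD73D4CFA304863 = 6906055954420222051.

6906055954420222051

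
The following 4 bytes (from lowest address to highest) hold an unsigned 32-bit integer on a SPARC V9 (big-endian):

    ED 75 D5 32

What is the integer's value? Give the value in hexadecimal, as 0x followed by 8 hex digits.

0xED75D532

Big-endian: lowest address holds the most-significant byte.
The bytes are already most-significant first: 0xED75D532.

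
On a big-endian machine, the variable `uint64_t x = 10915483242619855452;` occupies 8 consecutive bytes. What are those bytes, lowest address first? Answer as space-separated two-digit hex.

10915483242619855452 in hexadecimal, padded to 64 bits, is 0x977B962D2C15E25C.
Split into bytes (most-significant first): 97 7B 96 2D 2C 15 E2 5C.
In big-endian order the high byte comes first in memory.
So the memory order matches the most-significant-first order: 97 7B 96 2D 2C 15 E2 5C.

97 7B 96 2D 2C 15 E2 5C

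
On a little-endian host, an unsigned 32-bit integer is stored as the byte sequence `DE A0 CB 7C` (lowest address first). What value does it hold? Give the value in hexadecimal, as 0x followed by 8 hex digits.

0x7CCBA0DE

Little-endian: lowest address holds the least-significant byte.
Reassemble most-significant byte first: 7C CB A0 DE → 0x7CCBA0DE.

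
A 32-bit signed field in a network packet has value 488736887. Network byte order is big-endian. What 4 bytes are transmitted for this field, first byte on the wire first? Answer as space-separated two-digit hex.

488736887 in hexadecimal, padded to 32 bits, is 0x1D218877.
Split into bytes (most-significant first): 1D 21 88 77.
Big-endian stores the most-significant byte at the lowest address.
So the memory order matches the most-significant-first order: 1D 21 88 77.

1D 21 88 77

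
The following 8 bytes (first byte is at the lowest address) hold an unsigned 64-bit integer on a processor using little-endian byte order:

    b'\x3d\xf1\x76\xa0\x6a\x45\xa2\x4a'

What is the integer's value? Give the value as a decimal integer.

5377937229294793021

Little-endian: lowest address holds the least-significant byte.
Reassemble most-significant byte first: 4A A2 45 6A A0 76 F1 3D → 0x4AA2456AA076F13D.
0x4AA2456AA076F13D = 5377937229294793021.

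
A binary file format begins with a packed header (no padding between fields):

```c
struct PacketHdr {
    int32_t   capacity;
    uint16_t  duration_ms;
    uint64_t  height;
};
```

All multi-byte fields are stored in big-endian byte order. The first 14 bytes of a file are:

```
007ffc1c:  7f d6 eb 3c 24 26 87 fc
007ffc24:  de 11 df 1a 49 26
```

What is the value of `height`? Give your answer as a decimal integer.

9798951057590208806

`height` follows `capacity` (4 B), `duration_ms` (2 B), so it starts at offset 4 + 2 = 6 and occupies 8 bytes.
Bytes at offsets 6..13: 87 FC DE 11 DF 1A 49 26.
Big-endian stores the most-significant byte at the lowest address.
The bytes are already most-significant first: 0x87FCDE11DF1A4926.
0x87FCDE11DF1A4926 = 9798951057590208806.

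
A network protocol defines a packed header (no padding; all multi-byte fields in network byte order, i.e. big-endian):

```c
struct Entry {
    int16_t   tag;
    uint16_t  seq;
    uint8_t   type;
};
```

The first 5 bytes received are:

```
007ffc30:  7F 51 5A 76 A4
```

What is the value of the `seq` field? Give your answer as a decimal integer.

23158

`seq` follows `tag` (2 bytes), so it starts at byte offset 2 and occupies 2 bytes.
Bytes at offsets 2..3: 5A 76.
Big-endian stores the most-significant byte at the lowest address.
The bytes are already most-significant first: 0x5A76.
0x5A76 = 23158.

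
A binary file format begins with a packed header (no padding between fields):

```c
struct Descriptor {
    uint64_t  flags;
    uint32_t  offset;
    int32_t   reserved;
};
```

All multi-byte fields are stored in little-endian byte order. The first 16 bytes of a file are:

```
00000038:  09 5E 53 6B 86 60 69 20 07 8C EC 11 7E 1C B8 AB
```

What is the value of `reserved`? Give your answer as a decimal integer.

`reserved` follows `flags` (8 B), `offset` (4 B), so it starts at offset 8 + 4 = 12 and occupies 4 bytes.
Bytes at offsets 12..15: 7E 1C B8 AB.
In little-endian order the low byte comes first in memory.
Reassemble most-significant byte first: AB B8 1C 7E → 0xABB81C7E.
Top bit is set, so as a signed 32-bit value this is 0xABB81C7E − 2^32 = -1413997442.

-1413997442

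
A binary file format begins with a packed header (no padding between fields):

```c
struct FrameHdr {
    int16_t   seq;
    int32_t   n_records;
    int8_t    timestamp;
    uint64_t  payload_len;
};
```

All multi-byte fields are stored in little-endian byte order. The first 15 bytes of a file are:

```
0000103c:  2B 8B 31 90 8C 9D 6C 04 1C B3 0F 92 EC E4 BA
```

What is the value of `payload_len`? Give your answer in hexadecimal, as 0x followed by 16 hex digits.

`payload_len` follows `seq` (2 B), `n_records` (4 B), `timestamp` (1 B), so it starts at offset 2 + 4 + 1 = 7 and occupies 8 bytes.
Bytes at offsets 7..14: 04 1C B3 0F 92 EC E4 BA.
In little-endian order the low byte comes first in memory.
Reassemble most-significant byte first: BA E4 EC 92 0F B3 1C 04 → 0xBAE4EC920FB31C04.

0xBAE4EC920FB31C04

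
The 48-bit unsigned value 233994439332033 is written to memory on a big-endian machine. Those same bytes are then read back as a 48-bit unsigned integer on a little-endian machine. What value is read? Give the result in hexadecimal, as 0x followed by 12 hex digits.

0xC1906F13D1D4

233994439332033 in 48-bit hexadecimal is 0xD4D1136F90C1.
Stored big-endian, the bytes at ascending addresses are D4 D1 13 6F 90 C1.
Read back as little-endian, the first byte is least significant, giving 0xC1906F13D1D4.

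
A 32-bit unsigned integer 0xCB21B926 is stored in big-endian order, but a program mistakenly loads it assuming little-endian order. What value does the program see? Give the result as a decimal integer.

649667019

Stored big-endian, the bytes at ascending addresses are CB 21 B9 26.
Read back as little-endian, the first byte is least significant, giving 0x26B921CB.
0x26B921CB = 649667019.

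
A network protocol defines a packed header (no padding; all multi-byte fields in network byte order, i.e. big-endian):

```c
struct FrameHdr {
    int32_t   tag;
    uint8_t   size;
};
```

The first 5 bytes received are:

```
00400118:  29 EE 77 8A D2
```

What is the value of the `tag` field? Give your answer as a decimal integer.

`tag` is the first field, at byte offset 0, occupying 4 bytes.
Bytes at offsets 0..3: 29 EE 77 8A.
Big-endian: lowest address holds the most-significant byte.
The bytes are already most-significant first: 0x29EE778A.
0x29EE778A = 703494026.

703494026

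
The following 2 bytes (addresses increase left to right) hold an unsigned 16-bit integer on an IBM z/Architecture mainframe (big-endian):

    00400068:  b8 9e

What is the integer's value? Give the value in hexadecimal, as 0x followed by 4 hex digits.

Big-endian: lowest address holds the most-significant byte.
The bytes are already most-significant first: 0xB89E.

0xB89E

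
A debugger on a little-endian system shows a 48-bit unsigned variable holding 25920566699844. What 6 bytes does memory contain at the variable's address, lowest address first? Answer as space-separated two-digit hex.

44 A7 2B 1A 93 17

25920566699844 in hexadecimal, padded to 48 bits, is 0x17931A2BA744.
Split into bytes (most-significant first): 17 93 1A 2B A7 44.
Little-endian: lowest address holds the least-significant byte.
So at ascending addresses the bytes are 44 A7 2B 1A 93 17.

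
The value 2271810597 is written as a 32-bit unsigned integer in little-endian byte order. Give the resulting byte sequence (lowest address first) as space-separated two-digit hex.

25 14 69 87

2271810597 in hexadecimal, padded to 32 bits, is 0x87691425.
Split into bytes (most-significant first): 87 69 14 25.
Little-endian: lowest address holds the least-significant byte.
So at ascending addresses the bytes are 25 14 69 87.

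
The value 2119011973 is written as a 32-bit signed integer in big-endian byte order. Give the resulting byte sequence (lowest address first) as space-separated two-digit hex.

2119011973 in hexadecimal, padded to 32 bits, is 0x7E4D8E85.
Split into bytes (most-significant first): 7E 4D 8E 85.
Big-endian stores the most-significant byte at the lowest address.
So the memory order matches the most-significant-first order: 7E 4D 8E 85.

7E 4D 8E 85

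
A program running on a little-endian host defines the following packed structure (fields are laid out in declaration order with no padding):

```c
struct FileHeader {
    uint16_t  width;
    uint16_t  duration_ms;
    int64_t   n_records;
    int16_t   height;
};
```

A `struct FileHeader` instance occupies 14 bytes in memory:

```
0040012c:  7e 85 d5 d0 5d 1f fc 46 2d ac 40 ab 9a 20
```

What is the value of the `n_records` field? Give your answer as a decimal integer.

-6106691784249958563

`n_records` follows `width` (2 B), `duration_ms` (2 B), so it starts at offset 2 + 2 = 4 and occupies 8 bytes.
Bytes at offsets 4..11: 5D 1F FC 46 2D AC 40 AB.
Little-endian stores the least-significant byte at the lowest address.
Reassemble most-significant byte first: AB 40 AC 2D 46 FC 1F 5D → 0xAB40AC2D46FC1F5D.
Top bit is set, so as a signed 64-bit value this is 0xAB40AC2D46FC1F5D − 2^64 = -6106691784249958563.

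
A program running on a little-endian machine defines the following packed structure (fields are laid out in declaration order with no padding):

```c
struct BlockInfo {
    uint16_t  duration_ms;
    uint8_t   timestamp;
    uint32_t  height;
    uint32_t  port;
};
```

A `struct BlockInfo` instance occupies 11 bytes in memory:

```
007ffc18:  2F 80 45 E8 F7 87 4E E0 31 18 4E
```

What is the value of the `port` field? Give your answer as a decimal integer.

`port` follows `duration_ms` (2 B), `timestamp` (1 B), `height` (4 B), so it starts at offset 2 + 1 + 4 = 7 and occupies 4 bytes.
Bytes at offsets 7..10: E0 31 18 4E.
In little-endian order the low byte comes first in memory.
Reassemble most-significant byte first: 4E 18 31 E0 → 0x4E1831E0.
0x4E1831E0 = 1310208480.

1310208480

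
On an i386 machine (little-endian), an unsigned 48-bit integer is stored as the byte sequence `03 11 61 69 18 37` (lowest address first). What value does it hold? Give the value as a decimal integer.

60577986711811

Little-endian: lowest address holds the least-significant byte.
Reassemble most-significant byte first: 37 18 69 61 11 03 → 0x371869611103.
0x371869611103 = 60577986711811.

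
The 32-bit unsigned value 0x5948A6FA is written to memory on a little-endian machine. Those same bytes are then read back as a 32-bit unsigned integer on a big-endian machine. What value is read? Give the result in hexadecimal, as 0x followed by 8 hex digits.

0xFAA64859

Stored little-endian, the bytes at ascending addresses are FA A6 48 59.
Read back as big-endian, the last byte is least significant, giving 0xFAA64859.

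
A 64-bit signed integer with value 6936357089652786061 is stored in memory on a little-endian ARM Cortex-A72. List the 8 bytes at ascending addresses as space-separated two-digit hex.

6936357089652786061 in hexadecimal, padded to 64 bits, is 0x6042E405CC04438D.
Split into bytes (most-significant first): 60 42 E4 05 CC 04 43 8D.
Little-endian: lowest address holds the least-significant byte.
So at ascending addresses the bytes are 8D 43 04 CC 05 E4 42 60.

8D 43 04 CC 05 E4 42 60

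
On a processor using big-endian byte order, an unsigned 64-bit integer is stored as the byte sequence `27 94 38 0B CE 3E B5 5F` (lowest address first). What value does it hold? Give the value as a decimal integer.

Big-endian: lowest address holds the most-significant byte.
The bytes are already most-significant first: 0x2794380BCE3EB55F.
0x2794380BCE3EB55F = 2851966087388378463.

2851966087388378463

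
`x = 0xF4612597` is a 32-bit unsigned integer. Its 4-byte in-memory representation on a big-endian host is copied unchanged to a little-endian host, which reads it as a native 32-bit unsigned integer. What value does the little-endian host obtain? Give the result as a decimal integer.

2535809524

Stored big-endian, the bytes at ascending addresses are F4 61 25 97.
Read back as little-endian, the first byte is least significant, giving 0x972561F4.
0x972561F4 = 2535809524.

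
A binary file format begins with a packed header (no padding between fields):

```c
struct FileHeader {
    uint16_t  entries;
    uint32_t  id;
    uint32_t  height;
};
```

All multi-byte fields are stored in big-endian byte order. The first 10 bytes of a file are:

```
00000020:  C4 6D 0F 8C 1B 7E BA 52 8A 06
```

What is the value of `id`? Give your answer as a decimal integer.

`id` follows `entries` (2 bytes), so it starts at byte offset 2 and occupies 4 bytes.
Bytes at offsets 2..5: 0F 8C 1B 7E.
Big-endian stores the most-significant byte at the lowest address.
The bytes are already most-significant first: 0x0F8C1B7E.
0x0F8C1B7E = 260840318.

260840318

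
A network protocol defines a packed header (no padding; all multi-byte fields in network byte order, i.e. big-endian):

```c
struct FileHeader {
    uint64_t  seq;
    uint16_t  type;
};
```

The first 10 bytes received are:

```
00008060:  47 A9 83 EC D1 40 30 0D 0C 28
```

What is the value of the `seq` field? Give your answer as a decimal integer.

`seq` is the first field, at byte offset 0, occupying 8 bytes.
Bytes at offsets 0..7: 47 A9 83 EC D1 40 30 0D.
Big-endian: lowest address holds the most-significant byte.
The bytes are already most-significant first: 0x47A983ECD140300D.
0x47A983ECD140300D = 5163803500903149581.

5163803500903149581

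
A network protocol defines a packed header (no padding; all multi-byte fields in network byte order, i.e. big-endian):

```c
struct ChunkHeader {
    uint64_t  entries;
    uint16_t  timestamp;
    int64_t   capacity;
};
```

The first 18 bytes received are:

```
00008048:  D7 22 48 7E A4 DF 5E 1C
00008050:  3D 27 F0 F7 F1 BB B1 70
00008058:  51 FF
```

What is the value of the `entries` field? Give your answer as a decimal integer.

15502032576131849756

`entries` is the first field, at byte offset 0, occupying 8 bytes.
Bytes at offsets 0..7: D7 22 48 7E A4 DF 5E 1C.
Big-endian stores the most-significant byte at the lowest address.
The bytes are already most-significant first: 0xD722487EA4DF5E1C.
0xD722487EA4DF5E1C = 15502032576131849756.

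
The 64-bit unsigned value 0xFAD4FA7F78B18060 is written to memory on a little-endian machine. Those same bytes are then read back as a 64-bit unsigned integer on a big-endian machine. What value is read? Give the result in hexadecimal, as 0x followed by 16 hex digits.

0x6080B1787FFAD4FA

Stored little-endian, the bytes at ascending addresses are 60 80 B1 78 7F FA D4 FA.
Read back as big-endian, the last byte is least significant, giving 0x6080B1787FFAD4FA.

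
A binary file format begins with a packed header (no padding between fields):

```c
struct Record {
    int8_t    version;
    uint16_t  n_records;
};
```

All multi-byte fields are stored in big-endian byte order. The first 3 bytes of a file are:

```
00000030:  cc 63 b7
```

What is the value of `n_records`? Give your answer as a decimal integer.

25527

`n_records` follows `version` (1 byte), so it starts at byte offset 1 and occupies 2 bytes.
Bytes at offsets 1..2: 63 B7.
Big-endian stores the most-significant byte at the lowest address.
The bytes are already most-significant first: 0x63B7.
0x63B7 = 25527.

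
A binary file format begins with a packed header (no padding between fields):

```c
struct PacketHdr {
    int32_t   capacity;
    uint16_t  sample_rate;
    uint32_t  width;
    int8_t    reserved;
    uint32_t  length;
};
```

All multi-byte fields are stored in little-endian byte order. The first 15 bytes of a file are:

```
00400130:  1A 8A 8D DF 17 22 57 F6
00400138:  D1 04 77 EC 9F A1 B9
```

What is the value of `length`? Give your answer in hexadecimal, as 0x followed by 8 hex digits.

`length` follows `capacity` (4 B), `sample_rate` (2 B), `width` (4 B), `reserved` (1 B), so it starts at offset 4 + 2 + 4 + 1 = 11 and occupies 4 bytes.
Bytes at offsets 11..14: EC 9F A1 B9.
Little-endian stores the least-significant byte at the lowest address.
Reassemble most-significant byte first: B9 A1 9F EC → 0xB9A19FEC.

0xB9A19FEC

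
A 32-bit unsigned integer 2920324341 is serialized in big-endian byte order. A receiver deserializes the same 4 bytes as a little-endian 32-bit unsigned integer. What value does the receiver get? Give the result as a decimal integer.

4120645806

2920324341 in 32-bit hexadecimal is 0xAE109CF5.
Stored big-endian, the bytes at ascending addresses are AE 10 9C F5.
Read back as little-endian, the first byte is least significant, giving 0xF59C10AE.
0xF59C10AE = 4120645806.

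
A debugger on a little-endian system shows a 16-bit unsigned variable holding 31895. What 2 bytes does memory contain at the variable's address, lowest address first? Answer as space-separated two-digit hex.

31895 in hexadecimal, padded to 16 bits, is 0x7C97.
Split into bytes (most-significant first): 7C 97.
Little-endian stores the least-significant byte at the lowest address.
So at ascending addresses the bytes are 97 7C.

97 7C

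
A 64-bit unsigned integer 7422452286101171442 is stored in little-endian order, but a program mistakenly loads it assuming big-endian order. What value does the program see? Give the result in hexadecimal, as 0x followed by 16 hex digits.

0xF2AC584307D90167

7422452286101171442 in 64-bit hexadecimal is 0x6701D9074358ACF2.
Stored little-endian, the bytes at ascending addresses are F2 AC 58 43 07 D9 01 67.
Read back as big-endian, the last byte is least significant, giving 0xF2AC584307D90167.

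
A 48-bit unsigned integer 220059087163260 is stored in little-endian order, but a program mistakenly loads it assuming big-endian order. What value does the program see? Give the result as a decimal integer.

220059087163260 in 48-bit hexadecimal is 0xC8247FB84F7C.
Stored little-endian, the bytes at ascending addresses are 7C 4F B8 7F 24 C8.
Read back as big-endian, the last byte is least significant, giving 0x7C4FB87F24C8.
0x7C4FB87F24C8 = 136681839600840.

136681839600840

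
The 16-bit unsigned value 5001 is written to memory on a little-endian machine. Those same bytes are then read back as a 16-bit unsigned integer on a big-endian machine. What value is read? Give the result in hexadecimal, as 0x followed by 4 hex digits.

5001 in 16-bit hexadecimal is 0x1389.
Stored little-endian, the bytes at ascending addresses are 89 13.
Read back as big-endian, the last byte is least significant, giving 0x8913.

0x8913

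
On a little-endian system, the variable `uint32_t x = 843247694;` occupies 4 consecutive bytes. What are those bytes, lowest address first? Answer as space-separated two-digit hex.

843247694 in hexadecimal, padded to 32 bits, is 0x3242F04E.
Split into bytes (most-significant first): 32 42 F0 4E.
Little-endian stores the least-significant byte at the lowest address.
So at ascending addresses the bytes are 4E F0 42 32.

4E F0 42 32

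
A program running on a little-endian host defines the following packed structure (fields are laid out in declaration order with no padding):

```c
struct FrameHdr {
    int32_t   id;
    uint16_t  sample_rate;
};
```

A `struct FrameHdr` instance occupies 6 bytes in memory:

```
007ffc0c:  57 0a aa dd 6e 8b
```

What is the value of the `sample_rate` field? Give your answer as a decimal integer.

`sample_rate` follows `id` (4 bytes), so it starts at byte offset 4 and occupies 2 bytes.
Bytes at offsets 4..5: 6E 8B.
Little-endian stores the least-significant byte at the lowest address.
Reassemble most-significant byte first: 8B 6E → 0x8B6E.
0x8B6E = 35694.

35694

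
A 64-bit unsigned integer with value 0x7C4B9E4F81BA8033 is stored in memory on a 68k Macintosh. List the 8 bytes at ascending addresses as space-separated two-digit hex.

7C 4B 9E 4F 81 BA 80 33

Split into bytes (most-significant first): 7C 4B 9E 4F 81 BA 80 33.
In big-endian order the high byte comes first in memory.
So the memory order matches the most-significant-first order: 7C 4B 9E 4F 81 BA 80 33.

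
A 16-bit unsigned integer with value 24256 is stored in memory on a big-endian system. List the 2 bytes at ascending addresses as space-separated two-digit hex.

5E C0

24256 in hexadecimal, padded to 16 bits, is 0x5EC0.
Split into bytes (most-significant first): 5E C0.
Big-endian: lowest address holds the most-significant byte.
So the memory order matches the most-significant-first order: 5E C0.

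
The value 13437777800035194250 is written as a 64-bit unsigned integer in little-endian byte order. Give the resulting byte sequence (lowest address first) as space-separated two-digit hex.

13437777800035194250 in hexadecimal, padded to 64 bits, is 0xBA7C93B675BA558A.
Split into bytes (most-significant first): BA 7C 93 B6 75 BA 55 8A.
Little-endian stores the least-significant byte at the lowest address.
So at ascending addresses the bytes are 8A 55 BA 75 B6 93 7C BA.

8A 55 BA 75 B6 93 7C BA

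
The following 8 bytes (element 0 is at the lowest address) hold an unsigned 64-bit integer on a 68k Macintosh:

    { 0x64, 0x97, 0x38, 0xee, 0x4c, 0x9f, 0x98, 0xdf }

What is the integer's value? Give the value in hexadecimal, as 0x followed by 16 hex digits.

0x649738EE4C9F98DF

Big-endian stores the most-significant byte at the lowest address.
The bytes are already most-significant first: 0x649738EE4C9F98DF.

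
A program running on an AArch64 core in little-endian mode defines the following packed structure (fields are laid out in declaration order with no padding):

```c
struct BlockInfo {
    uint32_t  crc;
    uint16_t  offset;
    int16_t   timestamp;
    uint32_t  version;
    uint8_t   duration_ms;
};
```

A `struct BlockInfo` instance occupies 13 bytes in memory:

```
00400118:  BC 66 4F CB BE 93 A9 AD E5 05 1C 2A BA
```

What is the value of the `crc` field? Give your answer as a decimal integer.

`crc` is the first field, at byte offset 0, occupying 4 bytes.
Bytes at offsets 0..3: BC 66 4F CB.
In little-endian order the low byte comes first in memory.
Reassemble most-significant byte first: CB 4F 66 BC → 0xCB4F66BC.
0xCB4F66BC = 3410978492.

3410978492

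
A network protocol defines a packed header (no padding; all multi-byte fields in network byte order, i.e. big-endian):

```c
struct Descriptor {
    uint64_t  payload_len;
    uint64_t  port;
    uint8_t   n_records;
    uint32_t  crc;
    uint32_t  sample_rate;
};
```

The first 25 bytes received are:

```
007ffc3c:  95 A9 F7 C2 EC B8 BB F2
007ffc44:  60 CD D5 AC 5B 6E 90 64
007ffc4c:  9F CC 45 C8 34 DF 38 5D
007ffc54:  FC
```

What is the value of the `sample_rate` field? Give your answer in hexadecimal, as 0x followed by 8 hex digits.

0xDF385DFC

`sample_rate` follows `payload_len` (8 B), `port` (8 B), `n_records` (1 B), `crc` (4 B), so it starts at offset 8 + 8 + 1 + 4 = 21 and occupies 4 bytes.
Bytes at offsets 21..24: DF 38 5D FC.
Big-endian: lowest address holds the most-significant byte.
The bytes are already most-significant first: 0xDF385DFC.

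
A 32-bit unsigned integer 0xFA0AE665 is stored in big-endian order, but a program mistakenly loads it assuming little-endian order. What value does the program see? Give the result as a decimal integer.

1709574906

Stored big-endian, the bytes at ascending addresses are FA 0A E6 65.
Read back as little-endian, the first byte is least significant, giving 0x65E60AFA.
0x65E60AFA = 1709574906.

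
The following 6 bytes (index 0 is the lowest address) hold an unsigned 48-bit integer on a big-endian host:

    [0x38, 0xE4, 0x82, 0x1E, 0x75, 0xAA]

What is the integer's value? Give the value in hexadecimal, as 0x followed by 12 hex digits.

0x38E4821E75AA

Big-endian stores the most-significant byte at the lowest address.
The bytes are already most-significant first: 0x38E4821E75AA.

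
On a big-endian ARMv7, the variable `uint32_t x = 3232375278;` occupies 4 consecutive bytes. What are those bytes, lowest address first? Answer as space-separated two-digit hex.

3232375278 in hexadecimal, padded to 32 bits, is 0xC0AA21EE.
Split into bytes (most-significant first): C0 AA 21 EE.
In big-endian order the high byte comes first in memory.
So the memory order matches the most-significant-first order: C0 AA 21 EE.

C0 AA 21 EE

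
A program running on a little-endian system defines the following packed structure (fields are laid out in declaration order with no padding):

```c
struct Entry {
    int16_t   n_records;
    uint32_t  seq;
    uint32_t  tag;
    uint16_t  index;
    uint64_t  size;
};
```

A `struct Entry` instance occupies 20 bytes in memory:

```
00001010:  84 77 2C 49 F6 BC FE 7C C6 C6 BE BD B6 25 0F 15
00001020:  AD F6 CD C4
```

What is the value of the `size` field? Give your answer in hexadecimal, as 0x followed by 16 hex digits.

0xC4CDF6AD150F25B6

`size` follows `n_records` (2 B), `seq` (4 B), `tag` (4 B), `index` (2 B), so it starts at offset 2 + 4 + 4 + 2 = 12 and occupies 8 bytes.
Bytes at offsets 12..19: B6 25 0F 15 AD F6 CD C4.
In little-endian order the low byte comes first in memory.
Reassemble most-significant byte first: C4 CD F6 AD 15 0F 25 B6 → 0xC4CDF6AD150F25B6.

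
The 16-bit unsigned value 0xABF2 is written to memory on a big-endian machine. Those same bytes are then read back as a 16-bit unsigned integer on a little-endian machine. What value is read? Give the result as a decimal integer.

Stored big-endian, the bytes at ascending addresses are AB F2.
Read back as little-endian, the first byte is least significant, giving 0xF2AB.
0xF2AB = 62123.

62123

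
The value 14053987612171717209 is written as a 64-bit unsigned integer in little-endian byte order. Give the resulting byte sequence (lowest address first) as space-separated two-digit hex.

14053987612171717209 in hexadecimal, padded to 64 bits, is 0xC309CB45A53C4A59.
Split into bytes (most-significant first): C3 09 CB 45 A5 3C 4A 59.
In little-endian order the low byte comes first in memory.
So at ascending addresses the bytes are 59 4A 3C A5 45 CB 09 C3.

59 4A 3C A5 45 CB 09 C3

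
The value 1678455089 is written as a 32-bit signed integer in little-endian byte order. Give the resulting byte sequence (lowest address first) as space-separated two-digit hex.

31 31 0B 64

1678455089 in hexadecimal, padded to 32 bits, is 0x640B3131.
Split into bytes (most-significant first): 64 0B 31 31.
Little-endian stores the least-significant byte at the lowest address.
So at ascending addresses the bytes are 31 31 0B 64.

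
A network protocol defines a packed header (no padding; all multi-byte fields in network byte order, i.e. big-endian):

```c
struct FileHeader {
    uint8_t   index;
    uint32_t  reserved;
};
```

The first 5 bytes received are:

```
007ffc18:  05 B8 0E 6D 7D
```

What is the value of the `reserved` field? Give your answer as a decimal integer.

3087953277

`reserved` follows `index` (1 byte), so it starts at byte offset 1 and occupies 4 bytes.
Bytes at offsets 1..4: B8 0E 6D 7D.
In big-endian order the high byte comes first in memory.
The bytes are already most-significant first: 0xB80E6D7D.
0xB80E6D7D = 3087953277.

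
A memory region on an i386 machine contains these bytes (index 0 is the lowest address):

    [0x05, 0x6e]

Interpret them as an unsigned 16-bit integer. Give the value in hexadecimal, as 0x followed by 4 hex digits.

Little-endian stores the least-significant byte at the lowest address.
Reassemble most-significant byte first: 6E 05 → 0x6E05.

0x6E05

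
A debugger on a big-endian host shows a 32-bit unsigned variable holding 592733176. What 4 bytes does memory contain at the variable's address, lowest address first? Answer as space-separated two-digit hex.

23 54 63 F8

592733176 in hexadecimal, padded to 32 bits, is 0x235463F8.
Split into bytes (most-significant first): 23 54 63 F8.
Big-endian stores the most-significant byte at the lowest address.
So the memory order matches the most-significant-first order: 23 54 63 F8.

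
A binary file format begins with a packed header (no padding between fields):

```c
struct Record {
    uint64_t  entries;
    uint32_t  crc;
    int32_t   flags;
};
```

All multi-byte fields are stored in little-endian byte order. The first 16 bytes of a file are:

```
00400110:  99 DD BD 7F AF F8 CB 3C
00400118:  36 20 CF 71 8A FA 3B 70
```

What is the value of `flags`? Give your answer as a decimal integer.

`flags` follows `entries` (8 B), `crc` (4 B), so it starts at offset 8 + 4 = 12 and occupies 4 bytes.
Bytes at offsets 12..15: 8A FA 3B 70.
In little-endian order the low byte comes first in memory.
Reassemble most-significant byte first: 70 3B FA 8A → 0x703BFA8A.
0x703BFA8A = 1882978954.

1882978954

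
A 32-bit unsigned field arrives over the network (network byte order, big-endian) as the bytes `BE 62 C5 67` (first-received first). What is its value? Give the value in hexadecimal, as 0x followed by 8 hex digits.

Big-endian stores the most-significant byte at the lowest address.
The bytes are already most-significant first: 0xBE62C567.

0xBE62C567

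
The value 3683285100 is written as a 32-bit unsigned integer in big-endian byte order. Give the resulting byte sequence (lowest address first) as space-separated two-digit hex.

DB 8A 78 6C

3683285100 in hexadecimal, padded to 32 bits, is 0xDB8A786C.
Split into bytes (most-significant first): DB 8A 78 6C.
Big-endian stores the most-significant byte at the lowest address.
So the memory order matches the most-significant-first order: DB 8A 78 6C.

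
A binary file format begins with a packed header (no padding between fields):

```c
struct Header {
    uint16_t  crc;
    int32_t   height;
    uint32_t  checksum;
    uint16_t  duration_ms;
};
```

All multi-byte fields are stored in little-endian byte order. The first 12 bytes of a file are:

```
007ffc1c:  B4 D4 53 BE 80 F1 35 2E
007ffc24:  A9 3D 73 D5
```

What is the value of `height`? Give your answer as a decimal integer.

-243220909

`height` follows `crc` (2 bytes), so it starts at byte offset 2 and occupies 4 bytes.
Bytes at offsets 2..5: 53 BE 80 F1.
In little-endian order the low byte comes first in memory.
Reassemble most-significant byte first: F1 80 BE 53 → 0xF180BE53.
Top bit is set, so as a signed 32-bit value this is 0xF180BE53 − 2^32 = -243220909.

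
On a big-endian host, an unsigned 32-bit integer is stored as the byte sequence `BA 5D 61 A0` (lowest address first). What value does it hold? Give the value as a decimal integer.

3126682016

Big-endian: lowest address holds the most-significant byte.
The bytes are already most-significant first: 0xBA5D61A0.
0xBA5D61A0 = 3126682016.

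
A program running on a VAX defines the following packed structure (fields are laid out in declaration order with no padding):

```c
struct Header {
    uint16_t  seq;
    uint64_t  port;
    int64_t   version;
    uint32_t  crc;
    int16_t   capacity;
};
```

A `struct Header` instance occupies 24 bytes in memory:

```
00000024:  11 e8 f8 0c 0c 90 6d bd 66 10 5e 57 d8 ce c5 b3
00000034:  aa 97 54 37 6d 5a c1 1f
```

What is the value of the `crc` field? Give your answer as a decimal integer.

`crc` follows `seq` (2 B), `port` (8 B), `version` (8 B), so it starts at offset 2 + 8 + 8 = 18 and occupies 4 bytes.
Bytes at offsets 18..21: 54 37 6D 5A.
Little-endian stores the least-significant byte at the lowest address.
Reassemble most-significant byte first: 5A 6D 37 54 → 0x5A6D3754.
0x5A6D3754 = 1517107028.

1517107028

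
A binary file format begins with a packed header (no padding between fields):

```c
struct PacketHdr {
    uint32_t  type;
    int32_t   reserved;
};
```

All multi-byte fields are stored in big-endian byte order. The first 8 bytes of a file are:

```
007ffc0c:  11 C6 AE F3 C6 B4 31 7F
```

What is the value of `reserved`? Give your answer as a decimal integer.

-961269377

`reserved` follows `type` (4 bytes), so it starts at byte offset 4 and occupies 4 bytes.
Bytes at offsets 4..7: C6 B4 31 7F.
In big-endian order the high byte comes first in memory.
The bytes are already most-significant first: 0xC6B4317F.
Top bit is set, so as a signed 32-bit value this is 0xC6B4317F − 2^32 = -961269377.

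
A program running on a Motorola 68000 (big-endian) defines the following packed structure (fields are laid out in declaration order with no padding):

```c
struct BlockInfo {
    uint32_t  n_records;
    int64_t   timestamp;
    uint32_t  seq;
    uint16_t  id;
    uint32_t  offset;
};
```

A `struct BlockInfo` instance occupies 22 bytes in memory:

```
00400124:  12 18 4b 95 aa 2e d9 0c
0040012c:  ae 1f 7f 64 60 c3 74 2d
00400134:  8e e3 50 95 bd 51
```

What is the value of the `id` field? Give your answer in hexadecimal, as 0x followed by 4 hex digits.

`id` follows `n_records` (4 B), `timestamp` (8 B), `seq` (4 B), so it starts at offset 4 + 8 + 4 = 16 and occupies 2 bytes.
Bytes at offsets 16..17: 8E E3.
Big-endian: lowest address holds the most-significant byte.
The bytes are already most-significant first: 0x8EE3.

0x8EE3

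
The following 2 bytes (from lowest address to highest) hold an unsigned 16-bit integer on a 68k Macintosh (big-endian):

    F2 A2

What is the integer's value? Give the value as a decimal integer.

Big-endian: lowest address holds the most-significant byte.
The bytes are already most-significant first: 0xF2A2.
0xF2A2 = 62114.

62114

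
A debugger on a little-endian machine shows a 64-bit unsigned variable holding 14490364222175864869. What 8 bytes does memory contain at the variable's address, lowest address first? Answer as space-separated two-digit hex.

25 68 D2 A0 7C 1D 18 C9

14490364222175864869 in hexadecimal, padded to 64 bits, is 0xC9181D7CA0D26825.
Split into bytes (most-significant first): C9 18 1D 7C A0 D2 68 25.
Little-endian: lowest address holds the least-significant byte.
So at ascending addresses the bytes are 25 68 D2 A0 7C 1D 18 C9.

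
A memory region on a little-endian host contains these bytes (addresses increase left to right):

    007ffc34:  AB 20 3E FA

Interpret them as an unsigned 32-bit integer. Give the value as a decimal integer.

4198375595

Little-endian stores the least-significant byte at the lowest address.
Reassemble most-significant byte first: FA 3E 20 AB → 0xFA3E20AB.
0xFA3E20AB = 4198375595.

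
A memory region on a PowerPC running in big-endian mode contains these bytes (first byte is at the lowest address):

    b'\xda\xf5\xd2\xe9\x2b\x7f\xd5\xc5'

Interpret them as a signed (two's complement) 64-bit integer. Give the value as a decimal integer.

-2668995305248139835

In big-endian order the high byte comes first in memory.
The bytes are already most-significant first: 0xDAF5D2E92B7FD5C5.
Top bit is set, so as a signed 64-bit value this is 0xDAF5D2E92B7FD5C5 − 2^64 = -2668995305248139835.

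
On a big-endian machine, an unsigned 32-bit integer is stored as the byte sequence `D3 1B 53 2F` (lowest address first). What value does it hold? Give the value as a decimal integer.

3541783343

In big-endian order the high byte comes first in memory.
The bytes are already most-significant first: 0xD31B532F.
0xD31B532F = 3541783343.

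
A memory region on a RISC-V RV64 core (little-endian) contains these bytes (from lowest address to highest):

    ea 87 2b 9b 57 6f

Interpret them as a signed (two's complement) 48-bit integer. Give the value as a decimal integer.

122422056159210

Little-endian stores the least-significant byte at the lowest address.
Reassemble most-significant byte first: 6F 57 9B 2B 87 EA → 0x6F579B2B87EA.
0x6F579B2B87EA = 122422056159210.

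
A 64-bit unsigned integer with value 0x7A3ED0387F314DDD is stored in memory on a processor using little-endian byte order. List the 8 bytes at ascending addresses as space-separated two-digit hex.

DD 4D 31 7F 38 D0 3E 7A

Split into bytes (most-significant first): 7A 3E D0 38 7F 31 4D DD.
Little-endian stores the least-significant byte at the lowest address.
So at ascending addresses the bytes are DD 4D 31 7F 38 D0 3E 7A.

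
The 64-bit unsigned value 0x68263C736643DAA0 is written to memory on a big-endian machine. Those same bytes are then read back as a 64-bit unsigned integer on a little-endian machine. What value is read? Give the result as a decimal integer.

11590650698290439784

Stored big-endian, the bytes at ascending addresses are 68 26 3C 73 66 43 DA A0.
Read back as little-endian, the first byte is least significant, giving 0xA0DA4366733C2668.
0xA0DA4366733C2668 = 11590650698290439784.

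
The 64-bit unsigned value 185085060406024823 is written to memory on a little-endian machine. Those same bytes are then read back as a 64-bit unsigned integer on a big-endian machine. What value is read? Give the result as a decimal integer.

185085060406024823 in 64-bit hexadecimal is 0x02918DE1BEBB9A77.
Stored little-endian, the bytes at ascending addresses are 77 9A BB BE E1 8D 91 02.
Read back as big-endian, the last byte is least significant, giving 0x779ABBBEE18D9102.
0x779ABBBEE18D9102 = 8618407265429197058.

8618407265429197058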